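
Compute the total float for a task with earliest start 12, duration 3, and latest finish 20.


EF = ES + duration = 12 + 3 = 15
LS = LF - duration = 20 - 3 = 17
Total Float = LF - EF = 20 - 15
(or LS - ES = 17 - 12)
= 5


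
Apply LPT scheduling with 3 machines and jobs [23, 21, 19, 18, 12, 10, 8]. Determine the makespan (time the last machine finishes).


Jobs (LPT sorted): [23, 21, 19, 18, 12, 10, 8]
Machines: 3
  J=23 → Machine 1 (load: 0+23=23)
  J=21 → Machine 2 (load: 0+21=21)
  J=19 → Machine 3 (load: 0+19=19)
  J=18 → Machine 3 (load: 19+18=37)
  J=12 → Machine 2 (load: 21+12=33)
  J=10 → Machine 1 (load: 23+10=33)
  J=8 → Machine 1 (load: 33+8=41)
Machine loads: [41, 33, 37]
Makespan = max = 41 time units


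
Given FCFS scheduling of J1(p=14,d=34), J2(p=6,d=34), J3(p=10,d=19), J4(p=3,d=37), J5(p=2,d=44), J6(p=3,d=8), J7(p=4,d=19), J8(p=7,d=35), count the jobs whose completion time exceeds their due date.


Completion vs due date:
  J1: C=14, d=34 → on time
  J2: C=20, d=34 → on time
  J3: C=30, d=19 → TARDY
  J4: C=33, d=37 → on time
  J5: C=35, d=44 → on time
  J6: C=38, d=8 → TARDY
  J7: C=42, d=19 → TARDY
  J8: C=49, d=35 → TARDY
Tardy jobs: J3, J6, J7, J8
Count = 4


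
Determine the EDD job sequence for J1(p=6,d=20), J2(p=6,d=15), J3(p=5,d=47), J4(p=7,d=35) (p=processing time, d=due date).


EDD: sort by earliest due date
  J2: d=15, p=6
  J1: d=20, p=6
  J4: d=35, p=7
  J3: d=47, p=5
Order: J2 → J1 → J4 → J3


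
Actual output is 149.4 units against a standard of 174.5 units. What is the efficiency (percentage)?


Efficiency = (actual / standard) × 100
= (149.4 / 174.5) × 100
= 85.6%


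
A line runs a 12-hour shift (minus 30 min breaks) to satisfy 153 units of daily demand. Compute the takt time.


Available = 12×60 - 30 = 690 min
Takt time = 690 / 153
= 4.51 min/unit


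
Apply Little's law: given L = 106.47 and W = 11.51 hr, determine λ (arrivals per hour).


Little's law: L = λW → λ = L / W
= 106.47 / 11.51
= 9.25 per hour


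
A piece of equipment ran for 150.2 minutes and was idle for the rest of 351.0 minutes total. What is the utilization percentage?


Utilization = busy / total × 100
= 150.2 / 351.0 × 100
= 42.8%


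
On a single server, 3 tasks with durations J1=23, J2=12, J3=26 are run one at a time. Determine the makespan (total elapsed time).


Sequential makespan: sum all processing times
= 23 + 12 + 26
= 61 time units


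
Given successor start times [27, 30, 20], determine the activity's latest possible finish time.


LF = min of all successor start times
Successors start at: [27, 30, 20]
LF = min(27, 30, 20)
= 20


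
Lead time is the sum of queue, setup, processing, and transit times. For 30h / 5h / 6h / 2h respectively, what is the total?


Lead time = queue + setup + processing + transit
= 30 + 5 + 6 + 2
= 43 hours


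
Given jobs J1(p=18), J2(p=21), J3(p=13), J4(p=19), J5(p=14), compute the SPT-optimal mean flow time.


SPT order: J3 → J5 → J1 → J4 → J2
Completion times:
  J3: C=13
  J5: C=27
  J1: C=45
  J4: C=64
  J2: C=85
Sum = 234, n = 5
Mean flow = 234/5
= 46.80


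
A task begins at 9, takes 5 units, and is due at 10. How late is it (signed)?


Completion = 9 + 5 = 14
Lateness = C - d = 14 - 10
= 4


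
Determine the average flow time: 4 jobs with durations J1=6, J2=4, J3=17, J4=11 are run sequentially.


Completion times:
  J1: completes at 6
  J2: completes at 10
  J3: completes at 27
  J4: completes at 38
Sum = 81
Average = 81/4
= 20.25


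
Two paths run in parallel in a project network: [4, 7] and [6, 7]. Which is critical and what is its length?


Path A: 4 + 7 = 11
Path B: 6 + 7 = 13
Critical path = longest = max(11, 13)
= 13 (Path B)


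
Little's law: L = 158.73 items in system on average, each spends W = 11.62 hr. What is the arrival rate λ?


Little's law: L = λW → λ = L / W
= 158.73 / 11.62
= 13.66 per hour


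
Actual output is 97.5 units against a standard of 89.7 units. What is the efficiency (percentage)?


Efficiency = (actual / standard) × 100
= (97.5 / 89.7) × 100
= 108.7%


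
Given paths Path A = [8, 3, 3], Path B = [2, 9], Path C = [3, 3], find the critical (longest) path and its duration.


Path A: 8 + 3 + 3 = 14
Path B: 2 + 9 = 11
Path C: 3 + 3 = 6
Critical path = longest = max(14, 11, 6)
= 14 (Path A)


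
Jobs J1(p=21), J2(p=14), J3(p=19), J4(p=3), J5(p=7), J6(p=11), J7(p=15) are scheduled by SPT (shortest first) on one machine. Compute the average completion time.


SPT order: J4 → J5 → J6 → J2 → J7 → J3 → J1
Completion times:
  J4: C=3
  J5: C=10
  J6: C=21
  J2: C=35
  J7: C=50
  J3: C=69
  J1: C=90
Sum = 278, n = 7
Mean flow = 278/7
= 39.71


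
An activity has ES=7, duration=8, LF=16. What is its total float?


EF = ES + duration = 7 + 8 = 15
LS = LF - duration = 16 - 8 = 8
Total Float = LF - EF = 16 - 15
(or LS - ES = 8 - 7)
= 1


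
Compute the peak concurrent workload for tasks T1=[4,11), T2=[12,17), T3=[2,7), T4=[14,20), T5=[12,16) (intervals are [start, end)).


Check each time point for overlaps:
  t=14: 3 tasks active (T2, T4, T5)
Max concurrent = 3


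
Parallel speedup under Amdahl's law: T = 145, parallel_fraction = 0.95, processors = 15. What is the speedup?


Amdahl's law: T_p = T × ((1-p) + p/N)
= 145 × ((1-0.95) + 0.95/15)
= 145 × (0.05 + 0.0633)
= 145 × 0.1133
= 16.43
Speedup = 145/16.43
= 8.82×


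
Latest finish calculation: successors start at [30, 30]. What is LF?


LF = min of all successor start times
Successors start at: [30, 30]
LF = min(30, 30)
= 30


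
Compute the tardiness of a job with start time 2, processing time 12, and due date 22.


Completion = start + processing = 2 + 12 = 14
Tardiness = max(0, C - d) = max(0, 14 - 22)
= max(0, -8)
= 0


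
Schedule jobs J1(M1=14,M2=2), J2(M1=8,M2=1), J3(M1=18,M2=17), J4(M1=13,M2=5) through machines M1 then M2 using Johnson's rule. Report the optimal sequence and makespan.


Johnson's rule:
Group 1 (M1≤M2, sort by M1): []
Group 2 (M1>M2, sort desc M2): ['J3', 'J4', 'J1', 'J2']
Sequence: J3 → J4 → J1 → J2
Makespan calculation:
  J3: M1 done=18, M2 done=35
  J4: M1 done=31, M2 done=40
  J1: M1 done=45, M2 done=47
  J2: M1 done=53, M2 done=54
= Sequence: J3 → J4 → J1 → J2, Makespan: 54


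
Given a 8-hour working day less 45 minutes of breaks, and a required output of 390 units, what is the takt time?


Available = 8×60 - 45 = 435 min
Takt time = 435 / 390
= 1.12 min/unit


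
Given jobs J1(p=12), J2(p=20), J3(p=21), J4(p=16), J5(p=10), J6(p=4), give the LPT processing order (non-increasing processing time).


LPT: sort by longest processing time first
  J3: p=21
  J2: p=20
  J4: p=16
  J1: p=12
  J5: p=10
  J6: p=4
Order: J3 → J2 → J4 → J1 → J5 → J6


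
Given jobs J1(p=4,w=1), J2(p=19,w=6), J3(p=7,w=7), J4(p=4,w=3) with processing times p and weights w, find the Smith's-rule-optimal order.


WSPT (Smith's rule): sort by p/w ascending
  J3: p/w = 7/7 = 1.000
  J4: p/w = 4/3 = 1.333
  J2: p/w = 19/6 = 3.167
  J1: p/w = 4/1 = 4.000
Order: J3 → J4 → J2 → J1


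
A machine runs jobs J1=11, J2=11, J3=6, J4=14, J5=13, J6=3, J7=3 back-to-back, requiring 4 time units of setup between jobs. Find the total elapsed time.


Makespan = Σ processing + (n-1) × setup
= (11 + 11 + 6 + 14 + 13 + 3 + 3) + (7-1)×4
= 61 + 24
= 85 time units


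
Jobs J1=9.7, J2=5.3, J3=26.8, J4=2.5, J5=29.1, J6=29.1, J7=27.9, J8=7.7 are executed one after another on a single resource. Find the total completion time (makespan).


Sequential makespan: sum all processing times
= 9.7 + 5.3 + 26.8 + 2.5 + 29.1 + 29.1 + 27.9 + 7.7
= 138.1 time units


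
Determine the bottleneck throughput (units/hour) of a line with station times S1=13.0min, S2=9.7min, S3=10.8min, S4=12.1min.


Bottleneck = longest station time
Station times: [13.0, 9.7, 10.8, 12.1]
Max = 13.0 min
Rate = 60 / 13.0
= 4.62 units/hour (bottleneck: 13.0min)


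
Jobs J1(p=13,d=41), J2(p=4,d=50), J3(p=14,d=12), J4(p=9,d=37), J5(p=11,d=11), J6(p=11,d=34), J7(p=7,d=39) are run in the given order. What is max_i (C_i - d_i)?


Lateness per job (L = C - d):
  J1: C=13, d=41, L=-28
  J2: C=17, d=50, L=-33
  J3: C=31, d=12, L=19
  J4: C=40, d=37, L=3
  J5: C=51, d=11, L=40
  J6: C=62, d=34, L=28
  J7: C=69, d=39, L=30
Lmax = max(-28, -33, 19, 3, 40, 28, 30)
= 40


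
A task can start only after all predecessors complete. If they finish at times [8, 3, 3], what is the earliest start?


ES = max of all predecessor completion times
Predecessors: [8, 3, 3]
ES = max(8, 3, 3)
= 8


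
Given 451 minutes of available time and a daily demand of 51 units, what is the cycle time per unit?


Cycle time = available time / demand
= 451 / 51
= 8.84 min/unit


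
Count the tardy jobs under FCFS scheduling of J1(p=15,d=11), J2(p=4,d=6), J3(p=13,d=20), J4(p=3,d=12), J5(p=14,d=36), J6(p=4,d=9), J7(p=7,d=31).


Completion vs due date:
  J1: C=15, d=11 → TARDY
  J2: C=19, d=6 → TARDY
  J3: C=32, d=20 → TARDY
  J4: C=35, d=12 → TARDY
  J5: C=49, d=36 → TARDY
  J6: C=53, d=9 → TARDY
  J7: C=60, d=31 → TARDY
Tardy jobs: J1, J2, J3, J4, J5, J6, J7
Count = 7


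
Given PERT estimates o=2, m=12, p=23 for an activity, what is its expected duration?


te = (o + 4m + p) / 6
= (2 + 4×12 + 23) / 6
= (2 + 48 + 23) / 6
= 73 / 6
= 12.17


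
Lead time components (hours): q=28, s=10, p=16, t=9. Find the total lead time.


Lead time = queue + setup + processing + transit
= 28 + 10 + 16 + 9
= 63 hours


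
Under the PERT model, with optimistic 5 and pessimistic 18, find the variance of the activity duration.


σ² = ((p - o) / 6)² = (p - o)² / 36
= (18 - 5)² / 36
= 13² / 36
= 169 / 36
= 4.6944


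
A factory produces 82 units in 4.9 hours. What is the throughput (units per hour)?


Throughput = units / time
= 82 / 4.9
= 16.7 units/hour


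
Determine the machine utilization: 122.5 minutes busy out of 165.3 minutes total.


Utilization = busy / total × 100
= 122.5 / 165.3 × 100
= 74.1%


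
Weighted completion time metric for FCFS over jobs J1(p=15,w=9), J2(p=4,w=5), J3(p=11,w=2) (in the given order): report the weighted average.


Completion times:
  J1: C=15, w×C=9×15=135
  J2: C=19, w×C=5×19=95
  J3: C=30, w×C=2×30=60
Sum w×C = 290
Sum w = 16
Weighted avg = 290/16
= 18.12


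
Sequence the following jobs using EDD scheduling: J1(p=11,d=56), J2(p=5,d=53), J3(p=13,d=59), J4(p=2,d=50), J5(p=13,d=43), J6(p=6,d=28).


EDD: sort by earliest due date
  J6: d=28, p=6
  J5: d=43, p=13
  J4: d=50, p=2
  J2: d=53, p=5
  J1: d=56, p=11
  J3: d=59, p=13
Order: J6 → J5 → J4 → J2 → J1 → J3


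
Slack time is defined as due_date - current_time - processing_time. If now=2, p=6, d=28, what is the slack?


Slack = due - current_time - processing
= 28 - 2 - 6
= 20


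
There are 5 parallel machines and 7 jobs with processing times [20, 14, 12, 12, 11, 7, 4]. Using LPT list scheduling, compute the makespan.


Jobs (LPT sorted): [20, 14, 12, 12, 11, 7, 4]
Machines: 5
  J=20 → Machine 1 (load: 0+20=20)
  J=14 → Machine 2 (load: 0+14=14)
  J=12 → Machine 3 (load: 0+12=12)
  J=12 → Machine 4 (load: 0+12=12)
  J=11 → Machine 5 (load: 0+11=11)
  J=7 → Machine 5 (load: 11+7=18)
  J=4 → Machine 3 (load: 12+4=16)
Machine loads: [20, 14, 16, 12, 18]
Makespan = max = 20 time units


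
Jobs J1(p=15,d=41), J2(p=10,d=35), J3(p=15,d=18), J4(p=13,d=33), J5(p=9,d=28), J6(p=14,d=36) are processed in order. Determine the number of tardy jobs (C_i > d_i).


Completion vs due date:
  J1: C=15, d=41 → on time
  J2: C=25, d=35 → on time
  J3: C=40, d=18 → TARDY
  J4: C=53, d=33 → TARDY
  J5: C=62, d=28 → TARDY
  J6: C=76, d=36 → TARDY
Tardy jobs: J3, J4, J5, J6
Count = 4


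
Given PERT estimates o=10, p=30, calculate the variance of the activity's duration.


σ² = ((p - o) / 6)² = (p - o)² / 36
= (30 - 10)² / 36
= 20² / 36
= 400 / 36
= 11.1111


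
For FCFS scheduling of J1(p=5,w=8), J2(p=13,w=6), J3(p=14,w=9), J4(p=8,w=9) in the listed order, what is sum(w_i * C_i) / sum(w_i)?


Completion times:
  J1: C=5, w×C=8×5=40
  J2: C=18, w×C=6×18=108
  J3: C=32, w×C=9×32=288
  J4: C=40, w×C=9×40=360
Sum w×C = 796
Sum w = 32
Weighted avg = 796/32
= 24.88


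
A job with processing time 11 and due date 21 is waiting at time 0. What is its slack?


Slack = due - current_time - processing
= 21 - 0 - 11
= 10


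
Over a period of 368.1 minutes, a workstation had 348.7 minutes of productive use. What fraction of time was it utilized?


Utilization = busy / total × 100
= 348.7 / 368.1 × 100
= 94.7%


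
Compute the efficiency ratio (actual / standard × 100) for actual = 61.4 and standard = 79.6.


Efficiency = (actual / standard) × 100
= (61.4 / 79.6) × 100
= 77.1%


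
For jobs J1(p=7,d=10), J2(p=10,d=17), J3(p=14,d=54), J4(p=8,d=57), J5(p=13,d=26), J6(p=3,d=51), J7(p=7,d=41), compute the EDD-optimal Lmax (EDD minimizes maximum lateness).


EDD order: J1 → J2 → J5 → J7 → J6 → J3 → J4
Completion and lateness:
  J1: C=7, d=10, L=7-10=-3
  J2: C=17, d=17, L=17-17=0
  J5: C=30, d=26, L=30-26=4
  J7: C=37, d=41, L=37-41=-4
  J6: C=40, d=51, L=40-51=-11
  J3: C=54, d=54, L=54-54=0
  J4: C=62, d=57, L=62-57=5
Lmax = max(-3, 0, 4, -4, -11, 0, 5)
= 5


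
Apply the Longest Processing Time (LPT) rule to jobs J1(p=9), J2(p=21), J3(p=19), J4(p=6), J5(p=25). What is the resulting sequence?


LPT: sort by longest processing time first
  J5: p=25
  J2: p=21
  J3: p=19
  J1: p=9
  J4: p=6
Order: J5 → J2 → J3 → J1 → J4


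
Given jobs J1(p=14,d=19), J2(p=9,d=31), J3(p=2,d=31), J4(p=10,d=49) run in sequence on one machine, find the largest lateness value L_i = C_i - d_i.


Lateness per job (L = C - d):
  J1: C=14, d=19, L=-5
  J2: C=23, d=31, L=-8
  J3: C=25, d=31, L=-6
  J4: C=35, d=49, L=-14
Lmax = max(-5, -8, -6, -14)
= -5


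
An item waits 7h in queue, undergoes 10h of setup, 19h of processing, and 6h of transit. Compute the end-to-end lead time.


Lead time = queue + setup + processing + transit
= 7 + 10 + 19 + 6
= 42 hours


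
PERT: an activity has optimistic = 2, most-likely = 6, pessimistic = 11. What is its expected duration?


te = (o + 4m + p) / 6
= (2 + 4×6 + 11) / 6
= (2 + 24 + 11) / 6
= 37 / 6
= 6.17


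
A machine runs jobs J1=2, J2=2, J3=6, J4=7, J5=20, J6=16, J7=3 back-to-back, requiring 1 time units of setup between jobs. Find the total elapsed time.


Makespan = Σ processing + (n-1) × setup
= (2 + 2 + 6 + 7 + 20 + 16 + 3) + (7-1)×1
= 56 + 6
= 62 time units


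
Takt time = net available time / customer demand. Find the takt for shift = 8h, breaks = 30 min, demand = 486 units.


Available = 8×60 - 30 = 450 min
Takt time = 450 / 486
= 0.93 min/unit


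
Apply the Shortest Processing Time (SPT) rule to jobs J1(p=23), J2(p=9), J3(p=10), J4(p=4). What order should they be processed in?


SPT: sort by shortest processing time
  J4: p=4
  J2: p=9
  J3: p=10
  J1: p=23
Order: J4 → J2 → J3 → J1


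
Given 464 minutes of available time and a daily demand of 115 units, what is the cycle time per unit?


Cycle time = available time / demand
= 464 / 115
= 4.03 min/unit


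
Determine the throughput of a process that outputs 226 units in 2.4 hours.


Throughput = units / time
= 226 / 2.4
= 94.2 units/hour


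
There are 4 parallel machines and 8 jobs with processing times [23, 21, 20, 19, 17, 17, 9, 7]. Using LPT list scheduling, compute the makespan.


Jobs (LPT sorted): [23, 21, 20, 19, 17, 17, 9, 7]
Machines: 4
  J=23 → Machine 1 (load: 0+23=23)
  J=21 → Machine 2 (load: 0+21=21)
  J=20 → Machine 3 (load: 0+20=20)
  J=19 → Machine 4 (load: 0+19=19)
  J=17 → Machine 4 (load: 19+17=36)
  J=17 → Machine 3 (load: 20+17=37)
  J=9 → Machine 2 (load: 21+9=30)
  J=7 → Machine 1 (load: 23+7=30)
Machine loads: [30, 30, 37, 36]
Makespan = max = 37 time units


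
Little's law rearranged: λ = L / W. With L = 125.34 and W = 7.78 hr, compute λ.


Little's law: L = λW → λ = L / W
= 125.34 / 7.78
= 16.11 per hour


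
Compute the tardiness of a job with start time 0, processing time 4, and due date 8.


Completion = start + processing = 0 + 4 = 4
Tardiness = max(0, C - d) = max(0, 4 - 8)
= max(0, -4)
= 0


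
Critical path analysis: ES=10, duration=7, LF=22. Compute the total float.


EF = ES + duration = 10 + 7 = 17
LS = LF - duration = 22 - 7 = 15
Total Float = LF - EF = 22 - 17
(or LS - ES = 15 - 10)
= 5


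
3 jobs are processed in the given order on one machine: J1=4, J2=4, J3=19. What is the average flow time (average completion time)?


Completion times:
  J1: completes at 4
  J2: completes at 8
  J3: completes at 27
Sum = 39
Average = 39/3
= 13.00


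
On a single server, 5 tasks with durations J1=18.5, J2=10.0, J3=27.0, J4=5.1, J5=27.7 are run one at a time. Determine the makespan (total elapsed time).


Sequential makespan: sum all processing times
= 18.5 + 10.0 + 27.0 + 5.1 + 27.7
= 88.3 time units


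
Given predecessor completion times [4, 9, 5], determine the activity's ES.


ES = max of all predecessor completion times
Predecessors: [4, 9, 5]
ES = max(4, 9, 5)
= 9


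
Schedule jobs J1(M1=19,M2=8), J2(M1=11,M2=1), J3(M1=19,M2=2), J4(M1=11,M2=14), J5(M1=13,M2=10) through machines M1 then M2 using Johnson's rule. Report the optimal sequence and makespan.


Johnson's rule:
Group 1 (M1≤M2, sort by M1): ['J4']
Group 2 (M1>M2, sort desc M2): ['J5', 'J1', 'J3', 'J2']
Sequence: J4 → J5 → J1 → J3 → J2
Makespan calculation:
  J4: M1 done=11, M2 done=25
  J5: M1 done=24, M2 done=35
  J1: M1 done=43, M2 done=51
  J3: M1 done=62, M2 done=64
  J2: M1 done=73, M2 done=74
= Sequence: J4 → J5 → J1 → J3 → J2, Makespan: 74


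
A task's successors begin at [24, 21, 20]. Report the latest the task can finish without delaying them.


LF = min of all successor start times
Successors start at: [24, 21, 20]
LF = min(24, 21, 20)
= 20


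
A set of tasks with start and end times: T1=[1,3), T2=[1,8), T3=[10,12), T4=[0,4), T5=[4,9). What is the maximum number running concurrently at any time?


Check each time point for overlaps:
  t=1: 3 tasks active (T1, T2, T4)
Max concurrent = 3


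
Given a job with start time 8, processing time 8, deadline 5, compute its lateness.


Completion = 8 + 8 = 16
Lateness = C - d = 16 - 5
= 11


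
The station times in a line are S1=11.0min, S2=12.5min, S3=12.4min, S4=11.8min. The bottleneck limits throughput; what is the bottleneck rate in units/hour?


Bottleneck = longest station time
Station times: [11.0, 12.5, 12.4, 11.8]
Max = 12.5 min
Rate = 60 / 12.5
= 4.80 units/hour (bottleneck: 12.5min)


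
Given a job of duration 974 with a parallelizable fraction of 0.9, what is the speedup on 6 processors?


Amdahl's law: T_p = T × ((1-p) + p/N)
= 974 × ((1-0.9) + 0.9/6)
= 974 × (0.10 + 0.1500)
= 974 × 0.2500
= 243.50
Speedup = 974/243.50
= 4.00×


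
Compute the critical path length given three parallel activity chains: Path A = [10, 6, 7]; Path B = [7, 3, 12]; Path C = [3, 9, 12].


Path A: 10 + 6 + 7 = 23
Path B: 7 + 3 + 12 = 22
Path C: 3 + 9 + 12 = 24
Critical path = longest = max(23, 22, 24)
= 24 (Path C)


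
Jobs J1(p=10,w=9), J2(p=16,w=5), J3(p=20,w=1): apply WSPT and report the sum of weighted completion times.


WSPT order (by p/w): J1 → J2 → J3
  J1: C=10, w·C=9×10=90
  J2: C=26, w·C=5×26=130
  J3: C=46, w·C=1×46=46
Σ w·C = 266
= 266


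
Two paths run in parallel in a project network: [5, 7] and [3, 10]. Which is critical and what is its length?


Path A: 5 + 7 = 12
Path B: 3 + 10 = 13
Critical path = longest = max(12, 13)
= 13 (Path B)


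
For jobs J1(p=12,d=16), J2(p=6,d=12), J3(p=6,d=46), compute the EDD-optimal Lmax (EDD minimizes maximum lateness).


EDD order: J2 → J1 → J3
Completion and lateness:
  J2: C=6, d=12, L=6-12=-6
  J1: C=18, d=16, L=18-16=2
  J3: C=24, d=46, L=24-46=-22
Lmax = max(-6, 2, -22)
= 2


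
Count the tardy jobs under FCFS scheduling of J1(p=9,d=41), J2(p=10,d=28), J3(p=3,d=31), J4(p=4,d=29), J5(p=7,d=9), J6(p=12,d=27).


Completion vs due date:
  J1: C=9, d=41 → on time
  J2: C=19, d=28 → on time
  J3: C=22, d=31 → on time
  J4: C=26, d=29 → on time
  J5: C=33, d=9 → TARDY
  J6: C=45, d=27 → TARDY
Tardy jobs: J5, J6
Count = 2


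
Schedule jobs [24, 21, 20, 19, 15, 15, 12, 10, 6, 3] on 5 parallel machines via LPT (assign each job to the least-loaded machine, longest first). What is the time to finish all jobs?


Jobs (LPT sorted): [24, 21, 20, 19, 15, 15, 12, 10, 6, 3]
Machines: 5
  J=24 → Machine 1 (load: 0+24=24)
  J=21 → Machine 2 (load: 0+21=21)
  J=20 → Machine 3 (load: 0+20=20)
  J=19 → Machine 4 (load: 0+19=19)
  J=15 → Machine 5 (load: 0+15=15)
  J=15 → Machine 5 (load: 15+15=30)
  J=12 → Machine 4 (load: 19+12=31)
  J=10 → Machine 3 (load: 20+10=30)
  J=6 → Machine 2 (load: 21+6=27)
  J=3 → Machine 1 (load: 24+3=27)
Machine loads: [27, 27, 30, 31, 30]
Makespan = max = 31 time units


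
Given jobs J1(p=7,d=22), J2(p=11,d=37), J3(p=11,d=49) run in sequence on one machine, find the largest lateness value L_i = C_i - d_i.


Lateness per job (L = C - d):
  J1: C=7, d=22, L=-15
  J2: C=18, d=37, L=-19
  J3: C=29, d=49, L=-20
Lmax = max(-15, -19, -20)
= -15


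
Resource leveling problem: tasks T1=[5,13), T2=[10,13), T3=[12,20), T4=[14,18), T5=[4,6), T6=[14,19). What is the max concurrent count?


Check each time point for overlaps:
  t=12: 3 tasks active (T1, T2, T3)
Max concurrent = 3


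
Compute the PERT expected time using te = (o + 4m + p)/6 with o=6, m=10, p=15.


te = (o + 4m + p) / 6
= (6 + 4×10 + 15) / 6
= (6 + 40 + 15) / 6
= 61 / 6
= 10.17


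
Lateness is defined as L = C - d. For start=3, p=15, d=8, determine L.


Completion = 3 + 15 = 18
Lateness = C - d = 18 - 8
= 10


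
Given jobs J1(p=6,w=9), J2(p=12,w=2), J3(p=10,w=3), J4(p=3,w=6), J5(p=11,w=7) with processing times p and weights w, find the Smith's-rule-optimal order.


WSPT (Smith's rule): sort by p/w ascending
  J4: p/w = 3/6 = 0.500
  J1: p/w = 6/9 = 0.667
  J5: p/w = 11/7 = 1.571
  J3: p/w = 10/3 = 3.333
  J2: p/w = 12/2 = 6.000
Order: J4 → J1 → J5 → J3 → J2


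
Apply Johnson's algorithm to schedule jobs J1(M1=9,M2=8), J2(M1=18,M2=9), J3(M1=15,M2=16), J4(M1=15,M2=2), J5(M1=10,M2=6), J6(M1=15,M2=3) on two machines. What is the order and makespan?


Johnson's rule:
Group 1 (M1≤M2, sort by M1): ['J3']
Group 2 (M1>M2, sort desc M2): ['J2', 'J1', 'J5', 'J6', 'J4']
Sequence: J3 → J2 → J1 → J5 → J6 → J4
Makespan calculation:
  J3: M1 done=15, M2 done=31
  J2: M1 done=33, M2 done=42
  J1: M1 done=42, M2 done=50
  J5: M1 done=52, M2 done=58
  J6: M1 done=67, M2 done=70
  J4: M1 done=82, M2 done=84
= Sequence: J3 → J2 → J1 → J5 → J6 → J4, Makespan: 84


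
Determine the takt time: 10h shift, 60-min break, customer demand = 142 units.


Available = 10×60 - 60 = 540 min
Takt time = 540 / 142
= 3.80 min/unit


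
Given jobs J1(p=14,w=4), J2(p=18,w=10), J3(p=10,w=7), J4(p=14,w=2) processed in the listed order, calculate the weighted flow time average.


Completion times:
  J1: C=14, w×C=4×14=56
  J2: C=32, w×C=10×32=320
  J3: C=42, w×C=7×42=294
  J4: C=56, w×C=2×56=112
Sum w×C = 782
Sum w = 23
Weighted avg = 782/23
= 34.00


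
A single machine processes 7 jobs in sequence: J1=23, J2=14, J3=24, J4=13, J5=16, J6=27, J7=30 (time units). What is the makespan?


Sequential makespan: sum all processing times
= 23 + 14 + 24 + 13 + 16 + 27 + 30
= 147 time units


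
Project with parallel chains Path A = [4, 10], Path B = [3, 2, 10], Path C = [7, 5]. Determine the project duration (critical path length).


Path A: 4 + 10 = 14
Path B: 3 + 2 + 10 = 15
Path C: 7 + 5 = 12
Critical path = longest = max(14, 15, 12)
= 15 (Path B)


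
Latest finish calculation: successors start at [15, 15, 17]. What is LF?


LF = min of all successor start times
Successors start at: [15, 15, 17]
LF = min(15, 15, 17)
= 15


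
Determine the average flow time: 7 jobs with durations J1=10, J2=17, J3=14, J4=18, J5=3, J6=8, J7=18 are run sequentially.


Completion times:
  J1: completes at 10
  J2: completes at 27
  J3: completes at 41
  J4: completes at 59
  J5: completes at 62
  J6: completes at 70
  J7: completes at 88
Sum = 357
Average = 357/7
= 51.00


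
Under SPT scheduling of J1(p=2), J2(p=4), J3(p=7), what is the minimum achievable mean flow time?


SPT order: J1 → J2 → J3
Completion times:
  J1: C=2
  J2: C=6
  J3: C=13
Sum = 21, n = 3
Mean flow = 21/3
= 7.00


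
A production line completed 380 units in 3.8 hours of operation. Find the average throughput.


Throughput = units / time
= 380 / 3.8
= 100.0 units/hour


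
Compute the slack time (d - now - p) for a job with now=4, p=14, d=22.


Slack = due - current_time - processing
= 22 - 4 - 14
= 4


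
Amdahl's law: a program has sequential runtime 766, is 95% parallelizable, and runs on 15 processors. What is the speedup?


Amdahl's law: T_p = T × ((1-p) + p/N)
= 766 × ((1-0.95) + 0.95/15)
= 766 × (0.05 + 0.0633)
= 766 × 0.1133
= 86.81
Speedup = 766/86.81
= 8.82×


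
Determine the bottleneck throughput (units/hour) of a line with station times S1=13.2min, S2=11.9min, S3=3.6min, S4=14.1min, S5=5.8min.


Bottleneck = longest station time
Station times: [13.2, 11.9, 3.6, 14.1, 5.8]
Max = 14.1 min
Rate = 60 / 14.1
= 4.26 units/hour (bottleneck: 14.1min)


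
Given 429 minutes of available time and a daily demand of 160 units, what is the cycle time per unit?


Cycle time = available time / demand
= 429 / 160
= 2.68 min/unit


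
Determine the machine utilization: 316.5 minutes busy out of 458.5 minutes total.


Utilization = busy / total × 100
= 316.5 / 458.5 × 100
= 69.0%


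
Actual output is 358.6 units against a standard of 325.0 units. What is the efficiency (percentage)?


Efficiency = (actual / standard) × 100
= (358.6 / 325.0) × 100
= 110.3%


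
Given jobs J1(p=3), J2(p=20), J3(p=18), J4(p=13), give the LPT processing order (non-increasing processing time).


LPT: sort by longest processing time first
  J2: p=20
  J3: p=18
  J4: p=13
  J1: p=3
Order: J2 → J3 → J4 → J1


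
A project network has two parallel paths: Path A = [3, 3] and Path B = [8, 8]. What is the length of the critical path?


Path A: 3 + 3 = 6
Path B: 8 + 8 = 16
Critical path = longest = max(6, 16)
= 16 (Path B)


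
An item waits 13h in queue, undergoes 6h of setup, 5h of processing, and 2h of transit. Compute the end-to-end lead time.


Lead time = queue + setup + processing + transit
= 13 + 6 + 5 + 2
= 26 hours


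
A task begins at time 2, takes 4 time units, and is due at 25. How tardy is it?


Completion = start + processing = 2 + 4 = 6
Tardiness = max(0, C - d) = max(0, 6 - 25)
= max(0, -19)
= 0


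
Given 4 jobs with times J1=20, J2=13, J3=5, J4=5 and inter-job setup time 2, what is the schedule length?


Makespan = Σ processing + (n-1) × setup
= (20 + 13 + 5 + 5) + (4-1)×2
= 43 + 6
= 49 time units


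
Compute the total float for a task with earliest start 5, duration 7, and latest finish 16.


EF = ES + duration = 5 + 7 = 12
LS = LF - duration = 16 - 7 = 9
Total Float = LF - EF = 16 - 12
(or LS - ES = 9 - 5)
= 4


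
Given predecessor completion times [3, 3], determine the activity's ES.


ES = max of all predecessor completion times
Predecessors: [3, 3]
ES = max(3, 3)
= 3


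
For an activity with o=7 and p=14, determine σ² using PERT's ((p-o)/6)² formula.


σ² = ((p - o) / 6)² = (p - o)² / 36
= (14 - 7)² / 36
= 7² / 36
= 49 / 36
= 1.3611


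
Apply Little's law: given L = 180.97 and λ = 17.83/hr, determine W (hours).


Little's law: L = λW → W = L / λ
= 180.97 / 17.83
= 10.15 hours


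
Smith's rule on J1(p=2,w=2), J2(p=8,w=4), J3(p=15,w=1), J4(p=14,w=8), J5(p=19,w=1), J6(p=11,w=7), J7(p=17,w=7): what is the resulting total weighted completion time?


WSPT order (by p/w): J1 → J6 → J4 → J2 → J7 → J3 → J5
  J1: C=2, w·C=2×2=4
  J6: C=13, w·C=7×13=91
  J4: C=27, w·C=8×27=216
  J2: C=35, w·C=4×35=140
  J7: C=52, w·C=7×52=364
  J3: C=67, w·C=1×67=67
  J5: C=86, w·C=1×86=86
Σ w·C = 968
= 968


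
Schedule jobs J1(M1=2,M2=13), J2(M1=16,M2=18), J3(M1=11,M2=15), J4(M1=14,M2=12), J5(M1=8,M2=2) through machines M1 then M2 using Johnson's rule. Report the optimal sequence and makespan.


Johnson's rule:
Group 1 (M1≤M2, sort by M1): ['J1', 'J3', 'J2']
Group 2 (M1>M2, sort desc M2): ['J4', 'J5']
Sequence: J1 → J3 → J2 → J4 → J5
Makespan calculation:
  J1: M1 done=2, M2 done=15
  J3: M1 done=13, M2 done=30
  J2: M1 done=29, M2 done=48
  J4: M1 done=43, M2 done=60
  J5: M1 done=51, M2 done=62
= Sequence: J1 → J3 → J2 → J4 → J5, Makespan: 62


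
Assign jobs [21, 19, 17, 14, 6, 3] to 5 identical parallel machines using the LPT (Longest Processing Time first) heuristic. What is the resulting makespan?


Jobs (LPT sorted): [21, 19, 17, 14, 6, 3]
Machines: 5
  J=21 → Machine 1 (load: 0+21=21)
  J=19 → Machine 2 (load: 0+19=19)
  J=17 → Machine 3 (load: 0+17=17)
  J=14 → Machine 4 (load: 0+14=14)
  J=6 → Machine 5 (load: 0+6=6)
  J=3 → Machine 5 (load: 6+3=9)
Machine loads: [21, 19, 17, 14, 9]
Makespan = max = 21 time units


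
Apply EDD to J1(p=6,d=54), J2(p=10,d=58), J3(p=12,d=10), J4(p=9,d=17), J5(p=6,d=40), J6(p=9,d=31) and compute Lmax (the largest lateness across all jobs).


EDD order: J3 → J4 → J6 → J5 → J1 → J2
Completion and lateness:
  J3: C=12, d=10, L=12-10=2
  J4: C=21, d=17, L=21-17=4
  J6: C=30, d=31, L=30-31=-1
  J5: C=36, d=40, L=36-40=-4
  J1: C=42, d=54, L=42-54=-12
  J2: C=52, d=58, L=52-58=-6
Lmax = max(2, 4, -1, -4, -12, -6)
= 4


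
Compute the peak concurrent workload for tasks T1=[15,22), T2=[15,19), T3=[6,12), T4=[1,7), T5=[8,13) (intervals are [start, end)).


Check each time point for overlaps:
  t=6: 2 tasks active (T3, T4)
Max concurrent = 2


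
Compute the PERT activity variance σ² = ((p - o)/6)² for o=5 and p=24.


σ² = ((p - o) / 6)² = (p - o)² / 36
= (24 - 5)² / 36
= 19² / 36
= 361 / 36
= 10.0278


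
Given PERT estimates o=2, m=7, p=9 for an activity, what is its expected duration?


te = (o + 4m + p) / 6
= (2 + 4×7 + 9) / 6
= (2 + 28 + 9) / 6
= 39 / 6
= 6.50


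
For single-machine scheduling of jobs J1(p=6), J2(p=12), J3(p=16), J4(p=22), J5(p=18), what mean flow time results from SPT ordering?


SPT order: J1 → J2 → J3 → J5 → J4
Completion times:
  J1: C=6
  J2: C=18
  J3: C=34
  J5: C=52
  J4: C=74
Sum = 184, n = 5
Mean flow = 184/5
= 36.80


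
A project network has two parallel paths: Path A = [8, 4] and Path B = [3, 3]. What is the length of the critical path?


Path A: 8 + 4 = 12
Path B: 3 + 3 = 6
Critical path = longest = max(12, 6)
= 12 (Path A)


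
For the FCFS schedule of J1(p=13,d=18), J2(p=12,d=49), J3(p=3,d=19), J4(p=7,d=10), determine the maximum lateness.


Lateness per job (L = C - d):
  J1: C=13, d=18, L=-5
  J2: C=25, d=49, L=-24
  J3: C=28, d=19, L=9
  J4: C=35, d=10, L=25
Lmax = max(-5, -24, 9, 25)
= 25


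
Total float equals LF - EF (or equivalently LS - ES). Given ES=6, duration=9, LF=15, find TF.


EF = ES + duration = 6 + 9 = 15
LS = LF - duration = 15 - 9 = 6
Total Float = LF - EF = 15 - 15
(or LS - ES = 6 - 6)
= 0


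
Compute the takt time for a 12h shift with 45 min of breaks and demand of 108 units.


Available = 12×60 - 45 = 675 min
Takt time = 675 / 108
= 6.25 min/unit


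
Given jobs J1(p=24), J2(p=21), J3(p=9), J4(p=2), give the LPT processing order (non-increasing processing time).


LPT: sort by longest processing time first
  J1: p=24
  J2: p=21
  J3: p=9
  J4: p=2
Order: J1 → J2 → J3 → J4


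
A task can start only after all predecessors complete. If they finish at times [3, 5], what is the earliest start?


ES = max of all predecessor completion times
Predecessors: [3, 5]
ES = max(3, 5)
= 5


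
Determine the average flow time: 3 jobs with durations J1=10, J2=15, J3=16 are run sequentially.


Completion times:
  J1: completes at 10
  J2: completes at 25
  J3: completes at 41
Sum = 76
Average = 76/3
= 25.33


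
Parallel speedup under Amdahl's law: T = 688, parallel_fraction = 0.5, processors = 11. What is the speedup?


Amdahl's law: T_p = T × ((1-p) + p/N)
= 688 × ((1-0.5) + 0.5/11)
= 688 × (0.50 + 0.0455)
= 688 × 0.5455
= 375.27
Speedup = 688/375.27
= 1.83×


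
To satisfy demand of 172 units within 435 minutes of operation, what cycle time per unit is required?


Cycle time = available time / demand
= 435 / 172
= 2.53 min/unit


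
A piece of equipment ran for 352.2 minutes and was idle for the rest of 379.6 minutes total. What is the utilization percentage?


Utilization = busy / total × 100
= 352.2 / 379.6 × 100
= 92.8%


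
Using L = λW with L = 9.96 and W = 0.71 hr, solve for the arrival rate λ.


Little's law: L = λW → λ = L / W
= 9.96 / 0.71
= 14.03 per hour


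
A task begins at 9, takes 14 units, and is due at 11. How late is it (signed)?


Completion = 9 + 14 = 23
Lateness = C - d = 23 - 11
= 12


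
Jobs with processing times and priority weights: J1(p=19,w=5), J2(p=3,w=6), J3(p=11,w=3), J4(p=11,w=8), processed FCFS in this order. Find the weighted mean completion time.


Completion times:
  J1: C=19, w×C=5×19=95
  J2: C=22, w×C=6×22=132
  J3: C=33, w×C=3×33=99
  J4: C=44, w×C=8×44=352
Sum w×C = 678
Sum w = 22
Weighted avg = 678/22
= 30.82


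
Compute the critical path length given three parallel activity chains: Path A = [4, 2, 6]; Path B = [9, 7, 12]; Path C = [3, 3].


Path A: 4 + 2 + 6 = 12
Path B: 9 + 7 + 12 = 28
Path C: 3 + 3 = 6
Critical path = longest = max(12, 28, 6)
= 28 (Path B)


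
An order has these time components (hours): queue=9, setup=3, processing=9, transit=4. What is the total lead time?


Lead time = queue + setup + processing + transit
= 9 + 3 + 9 + 4
= 25 hours


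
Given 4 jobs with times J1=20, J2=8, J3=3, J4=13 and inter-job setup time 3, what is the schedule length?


Makespan = Σ processing + (n-1) × setup
= (20 + 8 + 3 + 13) + (4-1)×3
= 44 + 9
= 53 time units


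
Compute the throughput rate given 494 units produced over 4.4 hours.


Throughput = units / time
= 494 / 4.4
= 112.3 units/hour


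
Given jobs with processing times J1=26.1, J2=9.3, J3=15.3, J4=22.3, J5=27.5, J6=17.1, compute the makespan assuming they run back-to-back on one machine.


Sequential makespan: sum all processing times
= 26.1 + 9.3 + 15.3 + 22.3 + 27.5 + 17.1
= 117.6 time units


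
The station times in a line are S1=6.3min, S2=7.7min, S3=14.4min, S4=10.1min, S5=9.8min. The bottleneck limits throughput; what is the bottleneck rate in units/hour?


Bottleneck = longest station time
Station times: [6.3, 7.7, 14.4, 10.1, 9.8]
Max = 14.4 min
Rate = 60 / 14.4
= 4.17 units/hour (bottleneck: 14.4min)


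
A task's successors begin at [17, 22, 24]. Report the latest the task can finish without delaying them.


LF = min of all successor start times
Successors start at: [17, 22, 24]
LF = min(17, 22, 24)
= 17


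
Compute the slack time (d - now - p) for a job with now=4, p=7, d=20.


Slack = due - current_time - processing
= 20 - 4 - 7
= 9


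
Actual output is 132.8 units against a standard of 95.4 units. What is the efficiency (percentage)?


Efficiency = (actual / standard) × 100
= (132.8 / 95.4) × 100
= 139.2%


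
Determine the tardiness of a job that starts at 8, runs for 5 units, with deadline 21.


Completion = start + processing = 8 + 5 = 13
Tardiness = max(0, C - d) = max(0, 13 - 21)
= max(0, -8)
= 0


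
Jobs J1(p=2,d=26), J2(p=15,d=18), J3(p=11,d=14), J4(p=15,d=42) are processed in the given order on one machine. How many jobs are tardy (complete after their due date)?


Completion vs due date:
  J1: C=2, d=26 → on time
  J2: C=17, d=18 → on time
  J3: C=28, d=14 → TARDY
  J4: C=43, d=42 → TARDY
Tardy jobs: J3, J4
Count = 2


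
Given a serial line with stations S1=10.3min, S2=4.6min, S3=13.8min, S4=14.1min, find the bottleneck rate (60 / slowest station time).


Bottleneck = longest station time
Station times: [10.3, 4.6, 13.8, 14.1]
Max = 14.1 min
Rate = 60 / 14.1
= 4.26 units/hour (bottleneck: 14.1min)


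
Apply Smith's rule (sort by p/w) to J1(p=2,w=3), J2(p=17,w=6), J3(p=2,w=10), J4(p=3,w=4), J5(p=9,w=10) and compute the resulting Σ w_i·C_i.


WSPT order (by p/w): J3 → J1 → J4 → J5 → J2
  J3: C=2, w·C=10×2=20
  J1: C=4, w·C=3×4=12
  J4: C=7, w·C=4×7=28
  J5: C=16, w·C=10×16=160
  J2: C=33, w·C=6×33=198
Σ w·C = 418
= 418


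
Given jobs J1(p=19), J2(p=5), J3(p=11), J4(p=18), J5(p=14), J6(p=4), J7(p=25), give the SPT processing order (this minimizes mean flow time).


SPT: sort by shortest processing time
  J6: p=4
  J2: p=5
  J3: p=11
  J5: p=14
  J4: p=18
  J1: p=19
  J7: p=25
Order: J6 → J2 → J3 → J5 → J4 → J1 → J7


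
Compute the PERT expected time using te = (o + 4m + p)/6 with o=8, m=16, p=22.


te = (o + 4m + p) / 6
= (8 + 4×16 + 22) / 6
= (8 + 64 + 22) / 6
= 94 / 6
= 15.67


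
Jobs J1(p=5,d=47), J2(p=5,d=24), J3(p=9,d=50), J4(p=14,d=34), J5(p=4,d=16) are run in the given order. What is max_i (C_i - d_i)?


Lateness per job (L = C - d):
  J1: C=5, d=47, L=-42
  J2: C=10, d=24, L=-14
  J3: C=19, d=50, L=-31
  J4: C=33, d=34, L=-1
  J5: C=37, d=16, L=21
Lmax = max(-42, -14, -31, -1, 21)
= 21


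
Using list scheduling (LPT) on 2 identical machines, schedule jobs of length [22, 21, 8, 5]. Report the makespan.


Jobs (LPT sorted): [22, 21, 8, 5]
Machines: 2
  J=22 → Machine 1 (load: 0+22=22)
  J=21 → Machine 2 (load: 0+21=21)
  J=8 → Machine 2 (load: 21+8=29)
  J=5 → Machine 1 (load: 22+5=27)
Machine loads: [27, 29]
Makespan = max = 29 time units


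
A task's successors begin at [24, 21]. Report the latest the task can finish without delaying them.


LF = min of all successor start times
Successors start at: [24, 21]
LF = min(24, 21)
= 21


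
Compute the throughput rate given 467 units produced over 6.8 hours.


Throughput = units / time
= 467 / 6.8
= 68.7 units/hour


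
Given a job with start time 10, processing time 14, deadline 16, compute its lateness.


Completion = 10 + 14 = 24
Lateness = C - d = 24 - 16
= 8


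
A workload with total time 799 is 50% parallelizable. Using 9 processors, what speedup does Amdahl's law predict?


Amdahl's law: T_p = T × ((1-p) + p/N)
= 799 × ((1-0.5) + 0.5/9)
= 799 × (0.50 + 0.0556)
= 799 × 0.5556
= 443.89
Speedup = 799/443.89
= 1.80×


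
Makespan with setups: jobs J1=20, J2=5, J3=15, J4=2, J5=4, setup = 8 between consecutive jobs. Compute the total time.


Makespan = Σ processing + (n-1) × setup
= (20 + 5 + 15 + 2 + 4) + (5-1)×8
= 46 + 32
= 78 time units


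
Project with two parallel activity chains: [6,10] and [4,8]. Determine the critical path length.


Path A: 6 + 10 = 16
Path B: 4 + 8 = 12
Critical path = longest = max(16, 12)
= 16 (Path A)


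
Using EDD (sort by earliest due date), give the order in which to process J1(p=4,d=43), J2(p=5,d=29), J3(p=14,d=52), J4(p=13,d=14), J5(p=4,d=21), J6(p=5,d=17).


EDD: sort by earliest due date
  J4: d=14, p=13
  J6: d=17, p=5
  J5: d=21, p=4
  J2: d=29, p=5
  J1: d=43, p=4
  J3: d=52, p=14
Order: J4 → J6 → J5 → J2 → J1 → J3


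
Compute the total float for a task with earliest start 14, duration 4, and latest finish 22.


EF = ES + duration = 14 + 4 = 18
LS = LF - duration = 22 - 4 = 18
Total Float = LF - EF = 22 - 18
(or LS - ES = 18 - 14)
= 4
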